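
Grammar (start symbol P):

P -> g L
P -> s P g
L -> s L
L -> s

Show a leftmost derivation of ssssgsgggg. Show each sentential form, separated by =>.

P=>sPg=>ssPgg=>sssPggg=>ssssPgggg=>ssssgLgggg=>ssssgsgggg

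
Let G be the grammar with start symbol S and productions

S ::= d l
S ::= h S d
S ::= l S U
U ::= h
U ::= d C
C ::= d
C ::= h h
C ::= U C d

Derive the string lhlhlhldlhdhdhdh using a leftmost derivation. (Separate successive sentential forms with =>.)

S => lSU => lhSdU => lhlSUdU => lhlhSdUdU => lhlhlSUdUdU => lhlhlhSdUdUdU => lhlhlhlSUdUdUdU => lhlhlhldlUdUdUdU => lhlhlhldlhdUdUdU => lhlhlhldlhdhdUdU => lhlhlhldlhdhdhdU => lhlhlhldlhdhdhdh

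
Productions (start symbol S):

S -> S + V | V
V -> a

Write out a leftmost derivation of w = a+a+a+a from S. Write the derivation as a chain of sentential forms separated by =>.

S => S+V => S+V+V => S+V+V+V => V+V+V+V => a+V+V+V => a+a+V+V => a+a+a+V => a+a+a+a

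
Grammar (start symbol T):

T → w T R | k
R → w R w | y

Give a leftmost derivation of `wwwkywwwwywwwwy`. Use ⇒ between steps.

T ⇒ wTR ⇒ wwTRR ⇒ wwwTRRR ⇒ wwwkRRR ⇒ wwwkyRR ⇒ wwwkywRwR ⇒ wwwkywwRwwR ⇒ wwwkywwwRwwwR ⇒ wwwkywwwwRwwwwR ⇒ wwwkywwwwywwwwR ⇒ wwwkywwwwywwwwy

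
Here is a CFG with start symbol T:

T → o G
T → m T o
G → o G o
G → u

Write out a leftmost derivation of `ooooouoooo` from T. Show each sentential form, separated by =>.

T => oG   [T → o G]
oG => ooGo   [G → o G o]
ooGo => oooGoo   [G → o G o]
oooGoo => ooooGooo   [G → o G o]
ooooGooo => oooooGoooo   [G → o G o]
oooooGoooo => ooooouoooo   [G → u]

T => oG => ooGo => oooGoo => ooooGooo => oooooGoooo => ooooouoooo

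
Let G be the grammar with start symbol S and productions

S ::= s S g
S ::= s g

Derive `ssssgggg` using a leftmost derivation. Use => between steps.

S => sSg   [S ::= s S g]
sSg => ssSgg   [S ::= s S g]
ssSgg => sssSggg   [S ::= s S g]
sssSggg => ssssgggg   [S ::= s g]

S => sSg => ssSgg => sssSggg => ssssgggg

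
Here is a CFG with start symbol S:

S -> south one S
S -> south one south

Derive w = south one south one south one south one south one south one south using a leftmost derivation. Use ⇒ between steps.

S ⇒ south one S   [S -> south one S]
south one S ⇒ south one south one S   [S -> south one S]
south one south one S ⇒ south one south one south one S   [S -> south one S]
south one south one south one S ⇒ south one south one south one south one S   [S -> south one S]
south one south one south one south one S ⇒ south one south one south one south one south one S   [S -> south one S]
south one south one south one south one south one S ⇒ south one south one south one south one south one south one south   [S -> south one south]

S ⇒ south one S ⇒ south one south one S ⇒ south one south one south one S ⇒ south one south one south one south one S ⇒ south one south one south one south one south one S ⇒ south one south one south one south one south one south one south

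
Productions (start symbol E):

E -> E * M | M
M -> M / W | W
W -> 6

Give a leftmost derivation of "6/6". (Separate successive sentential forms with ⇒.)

E ⇒ M   [E -> M]
M ⇒ M/W   [M -> M / W]
M/W ⇒ W/W   [M -> W]
W/W ⇒ 6/W   [W -> 6]
6/W ⇒ 6/6   [W -> 6]

E ⇒ M ⇒ M/W ⇒ W/W ⇒ 6/W ⇒ 6/6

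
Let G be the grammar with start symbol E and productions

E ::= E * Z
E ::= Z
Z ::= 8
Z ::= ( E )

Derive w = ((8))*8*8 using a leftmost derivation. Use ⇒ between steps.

E ⇒ E*Z   [E ::= E * Z]
E*Z ⇒ E*Z*Z   [E ::= E * Z]
E*Z*Z ⇒ Z*Z*Z   [E ::= Z]
Z*Z*Z ⇒ (E)*Z*Z   [Z ::= ( E )]
(E)*Z*Z ⇒ (Z)*Z*Z   [E ::= Z]
(Z)*Z*Z ⇒ ((E))*Z*Z   [Z ::= ( E )]
((E))*Z*Z ⇒ ((Z))*Z*Z   [E ::= Z]
((Z))*Z*Z ⇒ ((8))*Z*Z   [Z ::= 8]
((8))*Z*Z ⇒ ((8))*8*Z   [Z ::= 8]
((8))*8*Z ⇒ ((8))*8*8   [Z ::= 8]

E⇒E*Z⇒E*Z*Z⇒Z*Z*Z⇒(E)*Z*Z⇒(Z)*Z*Z⇒((E))*Z*Z⇒((Z))*Z*Z⇒((8))*Z*Z⇒((8))*8*Z⇒((8))*8*8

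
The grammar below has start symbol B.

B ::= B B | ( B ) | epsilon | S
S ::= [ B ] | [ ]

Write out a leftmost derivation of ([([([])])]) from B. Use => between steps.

B => (B) => (BB) => (SB) => ([B]B) => ([(B)]B) => ([(S)]B) => ([([B])]B) => ([([(B)])]B) => ([([(S)])]B) => ([([([])])]B) => ([([([])])])

B => (B)   [B ::= ( B )]
(B) => (BB)   [B ::= B B]
(BB) => (SB)   [B ::= S]
(SB) => ([B]B)   [S ::= [ B ]]
([B]B) => ([(B)]B)   [B ::= ( B )]
([(B)]B) => ([(S)]B)   [B ::= S]
([(S)]B) => ([([B])]B)   [S ::= [ B ]]
([([B])]B) => ([([(B)])]B)   [B ::= ( B )]
([([(B)])]B) => ([([(S)])]B)   [B ::= S]
([([(S)])]B) => ([([([])])]B)   [S ::= [ ]]
([([([])])]B) => ([([([])])])   [B ::= epsilon]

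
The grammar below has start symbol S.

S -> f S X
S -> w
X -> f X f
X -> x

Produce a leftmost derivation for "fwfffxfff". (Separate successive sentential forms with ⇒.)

S ⇒ fSX ⇒ fwX ⇒ fwfXf ⇒ fwffXff ⇒ fwfffXfff ⇒ fwfffxfff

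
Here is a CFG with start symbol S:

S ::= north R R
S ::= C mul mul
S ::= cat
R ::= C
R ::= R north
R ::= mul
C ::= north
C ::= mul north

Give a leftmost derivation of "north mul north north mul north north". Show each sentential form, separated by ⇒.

S ⇒ north R R ⇒ north R north R ⇒ north R north north R ⇒ north mul north north R ⇒ north mul north north R north ⇒ north mul north north R north north ⇒ north mul north north mul north north

S ⇒ north R R   [S ::= north R R]
north R R ⇒ north R north R   [R ::= R north]
north R north R ⇒ north R north north R   [R ::= R north]
north R north north R ⇒ north mul north north R   [R ::= mul]
north mul north north R ⇒ north mul north north R north   [R ::= R north]
north mul north north R north ⇒ north mul north north R north north   [R ::= R north]
north mul north north R north north ⇒ north mul north north mul north north   [R ::= mul]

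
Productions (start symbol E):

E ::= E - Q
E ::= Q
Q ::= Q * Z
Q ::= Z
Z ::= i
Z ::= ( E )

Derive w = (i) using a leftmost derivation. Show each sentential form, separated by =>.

E => Q => Z => (E) => (Q) => (Z) => (i)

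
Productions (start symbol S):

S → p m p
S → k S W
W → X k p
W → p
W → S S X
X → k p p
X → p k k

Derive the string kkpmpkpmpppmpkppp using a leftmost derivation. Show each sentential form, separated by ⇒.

S ⇒ kSW   [S → k S W]
kSW ⇒ kkSWW   [S → k S W]
kkSWW ⇒ kkpmpWW   [S → p m p]
kkpmpWW ⇒ kkpmpSSXW   [W → S S X]
kkpmpSSXW ⇒ kkpmpkSWSXW   [S → k S W]
kkpmpkSWSXW ⇒ kkpmpkpmpWSXW   [S → p m p]
kkpmpkpmpWSXW ⇒ kkpmpkpmppSXW   [W → p]
kkpmpkpmppSXW ⇒ kkpmpkpmpppmpXW   [S → p m p]
kkpmpkpmpppmpXW ⇒ kkpmpkpmpppmpkppW   [X → k p p]
kkpmpkpmpppmpkppW ⇒ kkpmpkpmpppmpkppp   [W → p]

S ⇒ kSW ⇒ kkSWW ⇒ kkpmpWW ⇒ kkpmpSSXW ⇒ kkpmpkSWSXW ⇒ kkpmpkpmpWSXW ⇒ kkpmpkpmppSXW ⇒ kkpmpkpmpppmpXW ⇒ kkpmpkpmpppmpkppW ⇒ kkpmpkpmpppmpkppp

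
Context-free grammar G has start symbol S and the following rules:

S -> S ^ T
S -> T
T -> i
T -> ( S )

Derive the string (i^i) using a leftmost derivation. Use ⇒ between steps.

S ⇒ T ⇒ (S) ⇒ (S^T) ⇒ (T^T) ⇒ (i^T) ⇒ (i^i)

S ⇒ T   [S -> T]
T ⇒ (S)   [T -> ( S )]
(S) ⇒ (S^T)   [S -> S ^ T]
(S^T) ⇒ (T^T)   [S -> T]
(T^T) ⇒ (i^T)   [T -> i]
(i^T) ⇒ (i^i)   [T -> i]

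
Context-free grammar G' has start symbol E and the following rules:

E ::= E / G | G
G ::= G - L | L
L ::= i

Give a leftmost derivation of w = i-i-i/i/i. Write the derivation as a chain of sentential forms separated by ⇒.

E ⇒ E/G ⇒ E/G/G ⇒ G/G/G ⇒ G-L/G/G ⇒ G-L-L/G/G ⇒ L-L-L/G/G ⇒ i-L-L/G/G ⇒ i-i-L/G/G ⇒ i-i-i/G/G ⇒ i-i-i/L/G ⇒ i-i-i/i/G ⇒ i-i-i/i/L ⇒ i-i-i/i/i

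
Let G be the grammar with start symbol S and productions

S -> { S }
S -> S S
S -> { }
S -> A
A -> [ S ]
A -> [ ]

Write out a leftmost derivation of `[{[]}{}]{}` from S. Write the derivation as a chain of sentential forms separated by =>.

S => SS => AS => [S]S => [SS]S => [{S}S]S => [{A}S]S => [{[]}S]S => [{[]}{}]S => [{[]}{}]{}

S => SS   [S -> S S]
SS => AS   [S -> A]
AS => [S]S   [A -> [ S ]]
[S]S => [SS]S   [S -> S S]
[SS]S => [{S}S]S   [S -> { S }]
[{S}S]S => [{A}S]S   [S -> A]
[{A}S]S => [{[]}S]S   [A -> [ ]]
[{[]}S]S => [{[]}{}]S   [S -> { }]
[{[]}{}]S => [{[]}{}]{}   [S -> { }]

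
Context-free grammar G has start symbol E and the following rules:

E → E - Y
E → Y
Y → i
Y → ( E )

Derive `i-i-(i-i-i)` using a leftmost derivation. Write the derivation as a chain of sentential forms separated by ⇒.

E ⇒ E-Y   [E → E - Y]
E-Y ⇒ E-Y-Y   [E → E - Y]
E-Y-Y ⇒ Y-Y-Y   [E → Y]
Y-Y-Y ⇒ i-Y-Y   [Y → i]
i-Y-Y ⇒ i-i-Y   [Y → i]
i-i-Y ⇒ i-i-(E)   [Y → ( E )]
i-i-(E) ⇒ i-i-(E-Y)   [E → E - Y]
i-i-(E-Y) ⇒ i-i-(E-Y-Y)   [E → E - Y]
i-i-(E-Y-Y) ⇒ i-i-(Y-Y-Y)   [E → Y]
i-i-(Y-Y-Y) ⇒ i-i-(i-Y-Y)   [Y → i]
i-i-(i-Y-Y) ⇒ i-i-(i-i-Y)   [Y → i]
i-i-(i-i-Y) ⇒ i-i-(i-i-i)   [Y → i]

E⇒E-Y⇒E-Y-Y⇒Y-Y-Y⇒i-Y-Y⇒i-i-Y⇒i-i-(E)⇒i-i-(E-Y)⇒i-i-(E-Y-Y)⇒i-i-(Y-Y-Y)⇒i-i-(i-Y-Y)⇒i-i-(i-i-Y)⇒i-i-(i-i-i)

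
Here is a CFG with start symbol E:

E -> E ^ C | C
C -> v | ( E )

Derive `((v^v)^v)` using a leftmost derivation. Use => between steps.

E=>C=>(E)=>(E^C)=>(C^C)=>((E)^C)=>((E^C)^C)=>((C^C)^C)=>((v^C)^C)=>((v^v)^C)=>((v^v)^v)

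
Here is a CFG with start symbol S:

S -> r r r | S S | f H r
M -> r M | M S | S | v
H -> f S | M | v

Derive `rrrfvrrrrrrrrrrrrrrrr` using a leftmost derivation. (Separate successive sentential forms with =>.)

S => SS   [S -> S S]
SS => SSS   [S -> S S]
SSS => SSSS   [S -> S S]
SSSS => SSSSS   [S -> S S]
SSSSS => SSSSSS   [S -> S S]
SSSSSS => rrrSSSSS   [S -> r r r]
rrrSSSSS => rrrSSSSSS   [S -> S S]
rrrSSSSSS => rrrfHrSSSSS   [S -> f H r]
rrrfHrSSSSS => rrrfvrSSSSS   [H -> v]
rrrfvrSSSSS => rrrfvrrrrSSSS   [S -> r r r]
rrrfvrrrrSSSS => rrrfvrrrrrrrSSS   [S -> r r r]
rrrfvrrrrrrrSSS => rrrfvrrrrrrrrrrSS   [S -> r r r]
rrrfvrrrrrrrrrrSS => rrrfvrrrrrrrrrrrrrS   [S -> r r r]
rrrfvrrrrrrrrrrrrrS => rrrfvrrrrrrrrrrrrrrrr   [S -> r r r]

S => SS => SSS => SSSS => SSSSS => SSSSSS => rrrSSSSS => rrrSSSSSS => rrrfHrSSSSS => rrrfvrSSSSS => rrrfvrrrrSSSS => rrrfvrrrrrrrSSS => rrrfvrrrrrrrrrrSS => rrrfvrrrrrrrrrrrrrS => rrrfvrrrrrrrrrrrrrrrr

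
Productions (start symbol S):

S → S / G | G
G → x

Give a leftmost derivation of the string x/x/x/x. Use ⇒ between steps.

S ⇒ S/G   [S → S / G]
S/G ⇒ S/G/G   [S → S / G]
S/G/G ⇒ S/G/G/G   [S → S / G]
S/G/G/G ⇒ G/G/G/G   [S → G]
G/G/G/G ⇒ x/G/G/G   [G → x]
x/G/G/G ⇒ x/x/G/G   [G → x]
x/x/G/G ⇒ x/x/x/G   [G → x]
x/x/x/G ⇒ x/x/x/x   [G → x]

S⇒S/G⇒S/G/G⇒S/G/G/G⇒G/G/G/G⇒x/G/G/G⇒x/x/G/G⇒x/x/x/G⇒x/x/x/x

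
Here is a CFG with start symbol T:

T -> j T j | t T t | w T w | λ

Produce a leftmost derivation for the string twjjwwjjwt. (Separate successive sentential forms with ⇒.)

T ⇒ tTt   [T -> t T t]
tTt ⇒ twTwt   [T -> w T w]
twTwt ⇒ twjTjwt   [T -> j T j]
twjTjwt ⇒ twjjTjjwt   [T -> j T j]
twjjTjjwt ⇒ twjjwTwjjwt   [T -> w T w]
twjjwTwjjwt ⇒ twjjwwjjwt   [T -> λ]

T⇒tTt⇒twTwt⇒twjTjwt⇒twjjTjjwt⇒twjjwTwjjwt⇒twjjwwjjwt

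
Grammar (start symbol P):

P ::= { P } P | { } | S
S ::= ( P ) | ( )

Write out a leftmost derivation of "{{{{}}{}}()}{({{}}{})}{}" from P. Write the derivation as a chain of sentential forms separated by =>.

P => {P}P => {{P}P}P => {{{P}P}P}P => {{{{}}P}P}P => {{{{}}{}}P}P => {{{{}}{}}S}P => {{{{}}{}}()}P => {{{{}}{}}()}{P}P => {{{{}}{}}()}{S}P => {{{{}}{}}()}{(P)}P => {{{{}}{}}()}{({P}P)}P => {{{{}}{}}()}{({{}}P)}P => {{{{}}{}}()}{({{}}{})}P => {{{{}}{}}()}{({{}}{})}{}

P => {P}P   [P ::= { P } P]
{P}P => {{P}P}P   [P ::= { P } P]
{{P}P}P => {{{P}P}P}P   [P ::= { P } P]
{{{P}P}P}P => {{{{}}P}P}P   [P ::= { }]
{{{{}}P}P}P => {{{{}}{}}P}P   [P ::= { }]
{{{{}}{}}P}P => {{{{}}{}}S}P   [P ::= S]
{{{{}}{}}S}P => {{{{}}{}}()}P   [S ::= ( )]
{{{{}}{}}()}P => {{{{}}{}}()}{P}P   [P ::= { P } P]
{{{{}}{}}()}{P}P => {{{{}}{}}()}{S}P   [P ::= S]
{{{{}}{}}()}{S}P => {{{{}}{}}()}{(P)}P   [S ::= ( P )]
{{{{}}{}}()}{(P)}P => {{{{}}{}}()}{({P}P)}P   [P ::= { P } P]
{{{{}}{}}()}{({P}P)}P => {{{{}}{}}()}{({{}}P)}P   [P ::= { }]
{{{{}}{}}()}{({{}}P)}P => {{{{}}{}}()}{({{}}{})}P   [P ::= { }]
{{{{}}{}}()}{({{}}{})}P => {{{{}}{}}()}{({{}}{})}{}   [P ::= { }]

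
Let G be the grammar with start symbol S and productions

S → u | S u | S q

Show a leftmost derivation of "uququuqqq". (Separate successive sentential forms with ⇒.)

S⇒Sq⇒Sqq⇒Sqqq⇒Suqqq⇒Suuqqq⇒Squuqqq⇒Suquuqqq⇒Sququuqqq⇒uququuqqq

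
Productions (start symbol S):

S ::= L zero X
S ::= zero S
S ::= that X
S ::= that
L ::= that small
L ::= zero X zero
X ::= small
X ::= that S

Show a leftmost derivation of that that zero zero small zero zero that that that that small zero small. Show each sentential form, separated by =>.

S => that X   [S ::= that X]
that X => that that S   [X ::= that S]
that that S => that that zero S   [S ::= zero S]
that that zero S => that that zero L zero X   [S ::= L zero X]
that that zero L zero X => that that zero zero X zero zero X   [L ::= zero X zero]
that that zero zero X zero zero X => that that zero zero small zero zero X   [X ::= small]
that that zero zero small zero zero X => that that zero zero small zero zero that S   [X ::= that S]
that that zero zero small zero zero that S => that that zero zero small zero zero that that X   [S ::= that X]
that that zero zero small zero zero that that X => that that zero zero small zero zero that that that S   [X ::= that S]
that that zero zero small zero zero that that that S => that that zero zero small zero zero that that that L zero X   [S ::= L zero X]
that that zero zero small zero zero that that that L zero X => that that zero zero small zero zero that that that that small zero X   [L ::= that small]
that that zero zero small zero zero that that that that small zero X => that that zero zero small zero zero that that that that small zero small   [X ::= small]

S => that X => that that S => that that zero S => that that zero L zero X => that that zero zero X zero zero X => that that zero zero small zero zero X => that that zero zero small zero zero that S => that that zero zero small zero zero that that X => that that zero zero small zero zero that that that S => that that zero zero small zero zero that that that L zero X => that that zero zero small zero zero that that that that small zero X => that that zero zero small zero zero that that that that small zero small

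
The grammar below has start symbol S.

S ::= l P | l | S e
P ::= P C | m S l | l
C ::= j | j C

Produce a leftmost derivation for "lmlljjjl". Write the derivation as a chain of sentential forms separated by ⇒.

S⇒lP⇒lmSl⇒lmlPl⇒lmlPCl⇒lmlPCCl⇒lmllCCl⇒lmlljCCl⇒lmlljjCl⇒lmlljjjl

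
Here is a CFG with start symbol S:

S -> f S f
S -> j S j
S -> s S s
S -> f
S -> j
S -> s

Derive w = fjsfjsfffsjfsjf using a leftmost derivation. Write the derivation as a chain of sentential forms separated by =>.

S => fSf   [S -> f S f]
fSf => fjSjf   [S -> j S j]
fjSjf => fjsSsjf   [S -> s S s]
fjsSsjf => fjsfSfsjf   [S -> f S f]
fjsfSfsjf => fjsfjSjfsjf   [S -> j S j]
fjsfjSjfsjf => fjsfjsSsjfsjf   [S -> s S s]
fjsfjsSsjfsjf => fjsfjsfSfsjfsjf   [S -> f S f]
fjsfjsfSfsjfsjf => fjsfjsfffsjfsjf   [S -> f]

S => fSf => fjSjf => fjsSsjf => fjsfSfsjf => fjsfjSjfsjf => fjsfjsSsjfsjf => fjsfjsfSfsjfsjf => fjsfjsfffsjfsjf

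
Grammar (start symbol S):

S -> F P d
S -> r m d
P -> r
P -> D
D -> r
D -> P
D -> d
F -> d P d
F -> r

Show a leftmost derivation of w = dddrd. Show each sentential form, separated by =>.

S => FPd   [S -> F P d]
FPd => dPdPd   [F -> d P d]
dPdPd => dDdPd   [P -> D]
dDdPd => dddPd   [D -> d]
dddPd => dddrd   [P -> r]

S=>FPd=>dPdPd=>dDdPd=>dddPd=>dddrd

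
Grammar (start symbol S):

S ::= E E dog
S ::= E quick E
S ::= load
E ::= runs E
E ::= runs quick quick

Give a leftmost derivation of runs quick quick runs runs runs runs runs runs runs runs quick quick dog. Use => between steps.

S => E E dog => runs quick quick E dog => runs quick quick runs E dog => runs quick quick runs runs E dog => runs quick quick runs runs runs E dog => runs quick quick runs runs runs runs E dog => runs quick quick runs runs runs runs runs E dog => runs quick quick runs runs runs runs runs runs E dog => runs quick quick runs runs runs runs runs runs runs E dog => runs quick quick runs runs runs runs runs runs runs runs quick quick dog

S => E E dog   [S ::= E E dog]
E E dog => runs quick quick E dog   [E ::= runs quick quick]
runs quick quick E dog => runs quick quick runs E dog   [E ::= runs E]
runs quick quick runs E dog => runs quick quick runs runs E dog   [E ::= runs E]
runs quick quick runs runs E dog => runs quick quick runs runs runs E dog   [E ::= runs E]
runs quick quick runs runs runs E dog => runs quick quick runs runs runs runs E dog   [E ::= runs E]
runs quick quick runs runs runs runs E dog => runs quick quick runs runs runs runs runs E dog   [E ::= runs E]
runs quick quick runs runs runs runs runs E dog => runs quick quick runs runs runs runs runs runs E dog   [E ::= runs E]
runs quick quick runs runs runs runs runs runs E dog => runs quick quick runs runs runs runs runs runs runs E dog   [E ::= runs E]
runs quick quick runs runs runs runs runs runs runs E dog => runs quick quick runs runs runs runs runs runs runs runs quick quick dog   [E ::= runs quick quick]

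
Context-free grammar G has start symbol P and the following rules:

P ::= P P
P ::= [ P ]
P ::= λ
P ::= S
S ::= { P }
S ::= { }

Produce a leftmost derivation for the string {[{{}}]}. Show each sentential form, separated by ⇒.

P ⇒ S   [P ::= S]
S ⇒ {P}   [S ::= { P }]
{P} ⇒ {PP}   [P ::= P P]
{PP} ⇒ {PPP}   [P ::= P P]
{PPP} ⇒ {[P]PP}   [P ::= [ P ]]
{[P]PP} ⇒ {[S]PP}   [P ::= S]
{[S]PP} ⇒ {[{P}]PP}   [S ::= { P }]
{[{P}]PP} ⇒ {[{S}]PP}   [P ::= S]
{[{S}]PP} ⇒ {[{{P}}]PP}   [S ::= { P }]
{[{{P}}]PP} ⇒ {[{{}}]PP}   [P ::= λ]
{[{{}}]PP} ⇒ {[{{}}]P}   [P ::= λ]
{[{{}}]P} ⇒ {[{{}}]}   [P ::= λ]

P⇒S⇒{P}⇒{PP}⇒{PPP}⇒{[P]PP}⇒{[S]PP}⇒{[{P}]PP}⇒{[{S}]PP}⇒{[{{P}}]PP}⇒{[{{}}]PP}⇒{[{{}}]P}⇒{[{{}}]}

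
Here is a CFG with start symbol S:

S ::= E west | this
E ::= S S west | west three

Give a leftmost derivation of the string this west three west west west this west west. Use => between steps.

S => E west => S S west west => E west S west west => S S west west S west west => this S west west S west west => this E west west west S west west => this west three west west west S west west => this west three west west west this west west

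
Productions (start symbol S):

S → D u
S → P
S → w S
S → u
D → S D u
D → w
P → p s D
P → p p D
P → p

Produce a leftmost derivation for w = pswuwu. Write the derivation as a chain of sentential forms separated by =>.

S => P => psD => psSDu => pswSDu => pswuDu => pswuwu

S => P   [S → P]
P => psD   [P → p s D]
psD => psSDu   [D → S D u]
psSDu => pswSDu   [S → w S]
pswSDu => pswuDu   [S → u]
pswuDu => pswuwu   [D → w]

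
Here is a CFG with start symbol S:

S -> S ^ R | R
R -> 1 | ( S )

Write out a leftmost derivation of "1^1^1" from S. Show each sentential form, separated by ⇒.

S⇒S^R⇒S^R^R⇒R^R^R⇒1^R^R⇒1^1^R⇒1^1^1

S ⇒ S^R   [S -> S ^ R]
S^R ⇒ S^R^R   [S -> S ^ R]
S^R^R ⇒ R^R^R   [S -> R]
R^R^R ⇒ 1^R^R   [R -> 1]
1^R^R ⇒ 1^1^R   [R -> 1]
1^1^R ⇒ 1^1^1   [R -> 1]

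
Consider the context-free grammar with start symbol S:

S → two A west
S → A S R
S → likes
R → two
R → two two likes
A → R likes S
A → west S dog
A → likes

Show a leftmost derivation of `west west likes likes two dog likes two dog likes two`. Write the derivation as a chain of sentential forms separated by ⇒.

S ⇒ A S R   [S → A S R]
A S R ⇒ west S dog S R   [A → west S dog]
west S dog S R ⇒ west A S R dog S R   [S → A S R]
west A S R dog S R ⇒ west west S dog S R dog S R   [A → west S dog]
west west S dog S R dog S R ⇒ west west A S R dog S R dog S R   [S → A S R]
west west A S R dog S R dog S R ⇒ west west likes S R dog S R dog S R   [A → likes]
west west likes S R dog S R dog S R ⇒ west west likes likes R dog S R dog S R   [S → likes]
west west likes likes R dog S R dog S R ⇒ west west likes likes two dog S R dog S R   [R → two]
west west likes likes two dog S R dog S R ⇒ west west likes likes two dog likes R dog S R   [S → likes]
west west likes likes two dog likes R dog S R ⇒ west west likes likes two dog likes two dog S R   [R → two]
west west likes likes two dog likes two dog S R ⇒ west west likes likes two dog likes two dog likes R   [S → likes]
west west likes likes two dog likes two dog likes R ⇒ west west likes likes two dog likes two dog likes two   [R → two]

S ⇒ A S R ⇒ west S dog S R ⇒ west A S R dog S R ⇒ west west S dog S R dog S R ⇒ west west A S R dog S R dog S R ⇒ west west likes S R dog S R dog S R ⇒ west west likes likes R dog S R dog S R ⇒ west west likes likes two dog S R dog S R ⇒ west west likes likes two dog likes R dog S R ⇒ west west likes likes two dog likes two dog S R ⇒ west west likes likes two dog likes two dog likes R ⇒ west west likes likes two dog likes two dog likes two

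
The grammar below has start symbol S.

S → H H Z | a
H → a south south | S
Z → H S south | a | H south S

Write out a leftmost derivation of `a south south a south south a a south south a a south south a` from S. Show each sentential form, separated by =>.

S => H H Z => S H Z => H H Z H Z => S H Z H Z => H H Z H Z H Z => a south south H Z H Z H Z => a south south a south south Z H Z H Z => a south south a south south a H Z H Z => a south south a south south a a south south Z H Z => a south south a south south a a south south a H Z => a south south a south south a a south south a a south south Z => a south south a south south a a south south a a south south a

S => H H Z   [S → H H Z]
H H Z => S H Z   [H → S]
S H Z => H H Z H Z   [S → H H Z]
H H Z H Z => S H Z H Z   [H → S]
S H Z H Z => H H Z H Z H Z   [S → H H Z]
H H Z H Z H Z => a south south H Z H Z H Z   [H → a south south]
a south south H Z H Z H Z => a south south a south south Z H Z H Z   [H → a south south]
a south south a south south Z H Z H Z => a south south a south south a H Z H Z   [Z → a]
a south south a south south a H Z H Z => a south south a south south a a south south Z H Z   [H → a south south]
a south south a south south a a south south Z H Z => a south south a south south a a south south a H Z   [Z → a]
a south south a south south a a south south a H Z => a south south a south south a a south south a a south south Z   [H → a south south]
a south south a south south a a south south a a south south Z => a south south a south south a a south south a a south south a   [Z → a]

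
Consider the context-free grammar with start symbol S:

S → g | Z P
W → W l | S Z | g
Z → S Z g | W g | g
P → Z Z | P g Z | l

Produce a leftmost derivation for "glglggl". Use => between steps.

S => ZP => WgP => SZgP => ZPZgP => WgPZgP => WlgPZgP => glgPZgP => glglZgP => glglggP => glglggl

S => ZP   [S → Z P]
ZP => WgP   [Z → W g]
WgP => SZgP   [W → S Z]
SZgP => ZPZgP   [S → Z P]
ZPZgP => WgPZgP   [Z → W g]
WgPZgP => WlgPZgP   [W → W l]
WlgPZgP => glgPZgP   [W → g]
glgPZgP => glglZgP   [P → l]
glglZgP => glglggP   [Z → g]
glglggP => glglggl   [P → l]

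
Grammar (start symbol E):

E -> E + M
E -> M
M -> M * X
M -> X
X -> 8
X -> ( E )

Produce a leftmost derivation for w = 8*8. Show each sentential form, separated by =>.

E=>M=>M*X=>X*X=>8*X=>8*8

E => M   [E -> M]
M => M*X   [M -> M * X]
M*X => X*X   [M -> X]
X*X => 8*X   [X -> 8]
8*X => 8*8   [X -> 8]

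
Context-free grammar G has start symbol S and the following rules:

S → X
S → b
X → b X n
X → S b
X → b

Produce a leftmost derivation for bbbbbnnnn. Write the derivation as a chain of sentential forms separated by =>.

S => X => bXn => bbXnn => bbbXnnn => bbbbXnnnn => bbbbbnnnn

S => X   [S → X]
X => bXn   [X → b X n]
bXn => bbXnn   [X → b X n]
bbXnn => bbbXnnn   [X → b X n]
bbbXnnn => bbbbXnnnn   [X → b X n]
bbbbXnnnn => bbbbbnnnn   [X → b]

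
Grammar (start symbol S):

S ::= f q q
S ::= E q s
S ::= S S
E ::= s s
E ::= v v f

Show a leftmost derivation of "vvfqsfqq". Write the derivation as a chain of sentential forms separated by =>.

S => SS => EqsS => vvfqsS => vvfqsfqq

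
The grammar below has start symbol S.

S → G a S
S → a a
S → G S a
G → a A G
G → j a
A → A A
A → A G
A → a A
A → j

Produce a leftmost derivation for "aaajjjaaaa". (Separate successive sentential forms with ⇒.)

S ⇒ GaS   [S → G a S]
GaS ⇒ aAGaS   [G → a A G]
aAGaS ⇒ aaAGaS   [A → a A]
aaAGaS ⇒ aaAAGaS   [A → A A]
aaAAGaS ⇒ aaaAAGaS   [A → a A]
aaaAAGaS ⇒ aaajAGaS   [A → j]
aaajAGaS ⇒ aaajjGaS   [A → j]
aaajjGaS ⇒ aaajjjaaS   [G → j a]
aaajjjaaS ⇒ aaajjjaaaa   [S → a a]

S ⇒ GaS ⇒ aAGaS ⇒ aaAGaS ⇒ aaAAGaS ⇒ aaaAAGaS ⇒ aaajAGaS ⇒ aaajjGaS ⇒ aaajjjaaS ⇒ aaajjjaaaa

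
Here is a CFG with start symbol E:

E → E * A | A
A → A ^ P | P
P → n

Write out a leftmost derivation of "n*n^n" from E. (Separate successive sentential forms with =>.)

E => E*A   [E → E * A]
E*A => A*A   [E → A]
A*A => P*A   [A → P]
P*A => n*A   [P → n]
n*A => n*A^P   [A → A ^ P]
n*A^P => n*P^P   [A → P]
n*P^P => n*n^P   [P → n]
n*n^P => n*n^n   [P → n]

E=>E*A=>A*A=>P*A=>n*A=>n*A^P=>n*P^P=>n*n^P=>n*n^n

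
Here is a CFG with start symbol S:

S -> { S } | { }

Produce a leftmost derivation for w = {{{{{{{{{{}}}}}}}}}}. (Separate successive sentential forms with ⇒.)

S ⇒ {S} ⇒ {{S}} ⇒ {{{S}}} ⇒ {{{{S}}}} ⇒ {{{{{S}}}}} ⇒ {{{{{{S}}}}}} ⇒ {{{{{{{S}}}}}}} ⇒ {{{{{{{{S}}}}}}}} ⇒ {{{{{{{{{S}}}}}}}}} ⇒ {{{{{{{{{{}}}}}}}}}}

S ⇒ {S}   [S -> { S }]
{S} ⇒ {{S}}   [S -> { S }]
{{S}} ⇒ {{{S}}}   [S -> { S }]
{{{S}}} ⇒ {{{{S}}}}   [S -> { S }]
{{{{S}}}} ⇒ {{{{{S}}}}}   [S -> { S }]
{{{{{S}}}}} ⇒ {{{{{{S}}}}}}   [S -> { S }]
{{{{{{S}}}}}} ⇒ {{{{{{{S}}}}}}}   [S -> { S }]
{{{{{{{S}}}}}}} ⇒ {{{{{{{{S}}}}}}}}   [S -> { S }]
{{{{{{{{S}}}}}}}} ⇒ {{{{{{{{{S}}}}}}}}}   [S -> { S }]
{{{{{{{{{S}}}}}}}}} ⇒ {{{{{{{{{{}}}}}}}}}}   [S -> { }]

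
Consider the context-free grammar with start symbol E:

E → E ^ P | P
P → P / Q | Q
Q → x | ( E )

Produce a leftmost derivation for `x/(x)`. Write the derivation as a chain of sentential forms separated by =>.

E => P   [E → P]
P => P/Q   [P → P / Q]
P/Q => Q/Q   [P → Q]
Q/Q => x/Q   [Q → x]
x/Q => x/(E)   [Q → ( E )]
x/(E) => x/(P)   [E → P]
x/(P) => x/(Q)   [P → Q]
x/(Q) => x/(x)   [Q → x]

E => P => P/Q => Q/Q => x/Q => x/(E) => x/(P) => x/(Q) => x/(x)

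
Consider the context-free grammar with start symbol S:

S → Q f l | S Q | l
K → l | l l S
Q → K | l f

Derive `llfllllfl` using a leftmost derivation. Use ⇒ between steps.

S ⇒ SQ ⇒ SQQ ⇒ lQQ ⇒ llfQ ⇒ llfK ⇒ llfllS ⇒ llfllSQ ⇒ llfllSQQ ⇒ llflllQQ ⇒ llfllllfQ ⇒ llfllllfK ⇒ llfllllfl

S ⇒ SQ   [S → S Q]
SQ ⇒ SQQ   [S → S Q]
SQQ ⇒ lQQ   [S → l]
lQQ ⇒ llfQ   [Q → l f]
llfQ ⇒ llfK   [Q → K]
llfK ⇒ llfllS   [K → l l S]
llfllS ⇒ llfllSQ   [S → S Q]
llfllSQ ⇒ llfllSQQ   [S → S Q]
llfllSQQ ⇒ llflllQQ   [S → l]
llflllQQ ⇒ llfllllfQ   [Q → l f]
llfllllfQ ⇒ llfllllfK   [Q → K]
llfllllfK ⇒ llfllllfl   [K → l]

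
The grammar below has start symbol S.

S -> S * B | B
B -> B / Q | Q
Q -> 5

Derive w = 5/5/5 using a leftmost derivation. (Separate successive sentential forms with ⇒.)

S ⇒ B   [S -> B]
B ⇒ B/Q   [B -> B / Q]
B/Q ⇒ B/Q/Q   [B -> B / Q]
B/Q/Q ⇒ Q/Q/Q   [B -> Q]
Q/Q/Q ⇒ 5/Q/Q   [Q -> 5]
5/Q/Q ⇒ 5/5/Q   [Q -> 5]
5/5/Q ⇒ 5/5/5   [Q -> 5]

S ⇒ B ⇒ B/Q ⇒ B/Q/Q ⇒ Q/Q/Q ⇒ 5/Q/Q ⇒ 5/5/Q ⇒ 5/5/5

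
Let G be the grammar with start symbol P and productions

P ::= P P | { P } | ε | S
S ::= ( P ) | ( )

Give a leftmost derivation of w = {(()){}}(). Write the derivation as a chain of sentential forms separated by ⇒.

P ⇒ PP   [P ::= P P]
PP ⇒ {P}P   [P ::= { P }]
{P}P ⇒ {PP}P   [P ::= P P]
{PP}P ⇒ {SP}P   [P ::= S]
{SP}P ⇒ {(P)P}P   [S ::= ( P )]
{(P)P}P ⇒ {(S)P}P   [P ::= S]
{(S)P}P ⇒ {(())P}P   [S ::= ( )]
{(())P}P ⇒ {(()){P}}P   [P ::= { P }]
{(()){P}}P ⇒ {(()){}}P   [P ::= ε]
{(()){}}P ⇒ {(()){}}S   [P ::= S]
{(()){}}S ⇒ {(()){}}(P)   [S ::= ( P )]
{(()){}}(P) ⇒ {(()){}}()   [P ::= ε]

P ⇒ PP ⇒ {P}P ⇒ {PP}P ⇒ {SP}P ⇒ {(P)P}P ⇒ {(S)P}P ⇒ {(())P}P ⇒ {(()){P}}P ⇒ {(()){}}P ⇒ {(()){}}S ⇒ {(()){}}(P) ⇒ {(()){}}()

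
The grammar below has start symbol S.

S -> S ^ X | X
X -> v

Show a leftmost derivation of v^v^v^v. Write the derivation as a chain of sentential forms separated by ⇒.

S ⇒ S^X   [S -> S ^ X]
S^X ⇒ S^X^X   [S -> S ^ X]
S^X^X ⇒ S^X^X^X   [S -> S ^ X]
S^X^X^X ⇒ X^X^X^X   [S -> X]
X^X^X^X ⇒ v^X^X^X   [X -> v]
v^X^X^X ⇒ v^v^X^X   [X -> v]
v^v^X^X ⇒ v^v^v^X   [X -> v]
v^v^v^X ⇒ v^v^v^v   [X -> v]

S ⇒ S^X ⇒ S^X^X ⇒ S^X^X^X ⇒ X^X^X^X ⇒ v^X^X^X ⇒ v^v^X^X ⇒ v^v^v^X ⇒ v^v^v^v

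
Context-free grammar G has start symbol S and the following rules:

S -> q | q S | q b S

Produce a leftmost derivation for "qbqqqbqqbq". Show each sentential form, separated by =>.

S => qbS => qbqS => qbqqS => qbqqqbS => qbqqqbqS => qbqqqbqqbS => qbqqqbqqbq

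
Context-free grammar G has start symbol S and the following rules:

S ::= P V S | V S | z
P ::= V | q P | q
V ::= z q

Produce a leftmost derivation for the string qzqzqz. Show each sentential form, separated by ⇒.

S⇒PVS⇒qVS⇒qzqS⇒qzqVS⇒qzqzqS⇒qzqzqz

S ⇒ PVS   [S ::= P V S]
PVS ⇒ qVS   [P ::= q]
qVS ⇒ qzqS   [V ::= z q]
qzqS ⇒ qzqVS   [S ::= V S]
qzqVS ⇒ qzqzqS   [V ::= z q]
qzqzqS ⇒ qzqzqz   [S ::= z]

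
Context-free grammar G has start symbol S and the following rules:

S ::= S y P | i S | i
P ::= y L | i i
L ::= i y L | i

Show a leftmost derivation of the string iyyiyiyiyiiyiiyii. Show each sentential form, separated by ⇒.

S ⇒ SyP ⇒ SyPyP ⇒ SyPyPyP ⇒ SyPyPyPyP ⇒ iyPyPyPyP ⇒ iyyLyPyPyP ⇒ iyyiyLyPyPyP ⇒ iyyiyiyLyPyPyP ⇒ iyyiyiyiyPyPyP ⇒ iyyiyiyiyiiyPyP ⇒ iyyiyiyiyiiyiiyP ⇒ iyyiyiyiyiiyiiyii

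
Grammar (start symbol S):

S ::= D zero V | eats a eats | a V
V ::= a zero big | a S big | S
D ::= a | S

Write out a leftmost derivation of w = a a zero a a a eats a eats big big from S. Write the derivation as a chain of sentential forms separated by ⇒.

S ⇒ a V   [S ::= a V]
a V ⇒ a S   [V ::= S]
a S ⇒ a D zero V   [S ::= D zero V]
a D zero V ⇒ a a zero V   [D ::= a]
a a zero V ⇒ a a zero a S big   [V ::= a S big]
a a zero a S big ⇒ a a zero a a V big   [S ::= a V]
a a zero a a V big ⇒ a a zero a a a S big big   [V ::= a S big]
a a zero a a a S big big ⇒ a a zero a a a eats a eats big big   [S ::= eats a eats]

S ⇒ a V ⇒ a S ⇒ a D zero V ⇒ a a zero V ⇒ a a zero a S big ⇒ a a zero a a V big ⇒ a a zero a a a S big big ⇒ a a zero a a a eats a eats big big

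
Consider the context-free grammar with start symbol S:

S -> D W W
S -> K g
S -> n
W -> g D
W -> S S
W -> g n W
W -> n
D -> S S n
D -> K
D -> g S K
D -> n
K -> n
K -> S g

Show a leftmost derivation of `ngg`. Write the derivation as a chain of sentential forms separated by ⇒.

S ⇒ Kg ⇒ Sgg ⇒ ngg

S ⇒ Kg   [S -> K g]
Kg ⇒ Sgg   [K -> S g]
Sgg ⇒ ngg   [S -> n]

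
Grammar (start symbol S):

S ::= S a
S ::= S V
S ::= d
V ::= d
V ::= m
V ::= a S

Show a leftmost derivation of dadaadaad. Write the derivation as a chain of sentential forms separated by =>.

S=>SV=>SaV=>SVaV=>dVaV=>daSaV=>dadaV=>dadaaS=>dadaaSV=>dadaaSaV=>dadaadaV=>dadaadaaS=>dadaadaad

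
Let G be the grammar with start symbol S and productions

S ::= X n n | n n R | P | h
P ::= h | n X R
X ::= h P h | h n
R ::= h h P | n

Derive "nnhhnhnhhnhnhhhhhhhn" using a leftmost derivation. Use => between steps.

S=>nnR=>nnhhP=>nnhhnXR=>nnhhnhnR=>nnhhnhnhhP=>nnhhnhnhhnXR=>nnhhnhnhhnhPhR=>nnhhnhnhhnhnXRhR=>nnhhnhnhhnhnhPhRhR=>nnhhnhnhhnhnhhhRhR=>nnhhnhnhhnhnhhhhhPhR=>nnhhnhnhhnhnhhhhhhhR=>nnhhnhnhhnhnhhhhhhhn

S => nnR   [S ::= n n R]
nnR => nnhhP   [R ::= h h P]
nnhhP => nnhhnXR   [P ::= n X R]
nnhhnXR => nnhhnhnR   [X ::= h n]
nnhhnhnR => nnhhnhnhhP   [R ::= h h P]
nnhhnhnhhP => nnhhnhnhhnXR   [P ::= n X R]
nnhhnhnhhnXR => nnhhnhnhhnhPhR   [X ::= h P h]
nnhhnhnhhnhPhR => nnhhnhnhhnhnXRhR   [P ::= n X R]
nnhhnhnhhnhnXRhR => nnhhnhnhhnhnhPhRhR   [X ::= h P h]
nnhhnhnhhnhnhPhRhR => nnhhnhnhhnhnhhhRhR   [P ::= h]
nnhhnhnhhnhnhhhRhR => nnhhnhnhhnhnhhhhhPhR   [R ::= h h P]
nnhhnhnhhnhnhhhhhPhR => nnhhnhnhhnhnhhhhhhhR   [P ::= h]
nnhhnhnhhnhnhhhhhhhR => nnhhnhnhhnhnhhhhhhhn   [R ::= n]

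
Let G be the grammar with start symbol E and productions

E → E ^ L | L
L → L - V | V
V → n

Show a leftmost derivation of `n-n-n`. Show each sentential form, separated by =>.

E => L => L-V => L-V-V => V-V-V => n-V-V => n-n-V => n-n-n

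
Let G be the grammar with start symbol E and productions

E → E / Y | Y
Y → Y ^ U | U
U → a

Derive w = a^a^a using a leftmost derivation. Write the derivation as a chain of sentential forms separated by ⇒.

E ⇒ Y ⇒ Y^U ⇒ Y^U^U ⇒ U^U^U ⇒ a^U^U ⇒ a^a^U ⇒ a^a^a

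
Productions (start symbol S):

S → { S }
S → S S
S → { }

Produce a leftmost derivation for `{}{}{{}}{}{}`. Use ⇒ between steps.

S ⇒ SS ⇒ SSS ⇒ {}SS ⇒ {}SSS ⇒ {}SSSS ⇒ {}{}SSS ⇒ {}{}{S}SS ⇒ {}{}{{}}SS ⇒ {}{}{{}}{}S ⇒ {}{}{{}}{}{}

S ⇒ SS   [S → S S]
SS ⇒ SSS   [S → S S]
SSS ⇒ {}SS   [S → { }]
{}SS ⇒ {}SSS   [S → S S]
{}SSS ⇒ {}SSSS   [S → S S]
{}SSSS ⇒ {}{}SSS   [S → { }]
{}{}SSS ⇒ {}{}{S}SS   [S → { S }]
{}{}{S}SS ⇒ {}{}{{}}SS   [S → { }]
{}{}{{}}SS ⇒ {}{}{{}}{}S   [S → { }]
{}{}{{}}{}S ⇒ {}{}{{}}{}{}   [S → { }]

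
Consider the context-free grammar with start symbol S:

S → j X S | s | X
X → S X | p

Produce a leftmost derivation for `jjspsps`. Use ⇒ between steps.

S ⇒ jXS ⇒ jSXS ⇒ jjXSXS ⇒ jjSXSXS ⇒ jjsXSXS ⇒ jjspSXS ⇒ jjspsXS ⇒ jjspspS ⇒ jjspsps

S ⇒ jXS   [S → j X S]
jXS ⇒ jSXS   [X → S X]
jSXS ⇒ jjXSXS   [S → j X S]
jjXSXS ⇒ jjSXSXS   [X → S X]
jjSXSXS ⇒ jjsXSXS   [S → s]
jjsXSXS ⇒ jjspSXS   [X → p]
jjspSXS ⇒ jjspsXS   [S → s]
jjspsXS ⇒ jjspspS   [X → p]
jjspspS ⇒ jjspsps   [S → s]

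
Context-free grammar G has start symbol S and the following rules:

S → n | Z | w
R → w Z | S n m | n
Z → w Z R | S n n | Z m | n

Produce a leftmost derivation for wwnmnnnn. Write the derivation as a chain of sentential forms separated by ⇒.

S ⇒ Z ⇒ wZR ⇒ wSnnR ⇒ wZnnR ⇒ wwZRnnR ⇒ wwZmRnnR ⇒ wwnmRnnR ⇒ wwnmnnnR ⇒ wwnmnnnn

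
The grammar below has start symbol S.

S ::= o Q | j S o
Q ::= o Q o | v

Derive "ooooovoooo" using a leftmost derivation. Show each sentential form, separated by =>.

S => oQ => ooQo => oooQoo => ooooQooo => oooooQoooo => ooooovoooo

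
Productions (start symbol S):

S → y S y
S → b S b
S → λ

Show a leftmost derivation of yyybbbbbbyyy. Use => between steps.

S => ySy   [S → y S y]
ySy => yySyy   [S → y S y]
yySyy => yyySyyy   [S → y S y]
yyySyyy => yyybSbyyy   [S → b S b]
yyybSbyyy => yyybbSbbyyy   [S → b S b]
yyybbSbbyyy => yyybbbSbbbyyy   [S → b S b]
yyybbbSbbbyyy => yyybbbbbbyyy   [S → λ]

S => ySy => yySyy => yyySyyy => yyybSbyyy => yyybbSbbyyy => yyybbbSbbbyyy => yyybbbbbbyyy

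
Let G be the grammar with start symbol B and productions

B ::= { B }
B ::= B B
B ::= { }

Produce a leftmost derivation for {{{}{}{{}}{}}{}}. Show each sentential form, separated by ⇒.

B ⇒ {B} ⇒ {BB} ⇒ {{B}B} ⇒ {{BB}B} ⇒ {{BBB}B} ⇒ {{BBBB}B} ⇒ {{{}BBB}B} ⇒ {{{}{}BB}B} ⇒ {{{}{}{B}B}B} ⇒ {{{}{}{{}}B}B} ⇒ {{{}{}{{}}{}}B} ⇒ {{{}{}{{}}{}}{}}

B ⇒ {B}   [B ::= { B }]
{B} ⇒ {BB}   [B ::= B B]
{BB} ⇒ {{B}B}   [B ::= { B }]
{{B}B} ⇒ {{BB}B}   [B ::= B B]
{{BB}B} ⇒ {{BBB}B}   [B ::= B B]
{{BBB}B} ⇒ {{BBBB}B}   [B ::= B B]
{{BBBB}B} ⇒ {{{}BBB}B}   [B ::= { }]
{{{}BBB}B} ⇒ {{{}{}BB}B}   [B ::= { }]
{{{}{}BB}B} ⇒ {{{}{}{B}B}B}   [B ::= { B }]
{{{}{}{B}B}B} ⇒ {{{}{}{{}}B}B}   [B ::= { }]
{{{}{}{{}}B}B} ⇒ {{{}{}{{}}{}}B}   [B ::= { }]
{{{}{}{{}}{}}B} ⇒ {{{}{}{{}}{}}{}}   [B ::= { }]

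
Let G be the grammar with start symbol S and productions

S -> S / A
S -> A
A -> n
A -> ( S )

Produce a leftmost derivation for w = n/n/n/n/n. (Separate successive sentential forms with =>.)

S => S/A   [S -> S / A]
S/A => S/A/A   [S -> S / A]
S/A/A => S/A/A/A   [S -> S / A]
S/A/A/A => S/A/A/A/A   [S -> S / A]
S/A/A/A/A => A/A/A/A/A   [S -> A]
A/A/A/A/A => n/A/A/A/A   [A -> n]
n/A/A/A/A => n/n/A/A/A   [A -> n]
n/n/A/A/A => n/n/n/A/A   [A -> n]
n/n/n/A/A => n/n/n/n/A   [A -> n]
n/n/n/n/A => n/n/n/n/n   [A -> n]

S => S/A => S/A/A => S/A/A/A => S/A/A/A/A => A/A/A/A/A => n/A/A/A/A => n/n/A/A/A => n/n/n/A/A => n/n/n/n/A => n/n/n/n/n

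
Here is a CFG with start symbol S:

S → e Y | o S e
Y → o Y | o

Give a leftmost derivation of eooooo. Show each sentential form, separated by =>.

S => eY   [S → e Y]
eY => eoY   [Y → o Y]
eoY => eooY   [Y → o Y]
eooY => eoooY   [Y → o Y]
eoooY => eooooY   [Y → o Y]
eooooY => eooooo   [Y → o]

S => eY => eoY => eooY => eoooY => eooooY => eooooo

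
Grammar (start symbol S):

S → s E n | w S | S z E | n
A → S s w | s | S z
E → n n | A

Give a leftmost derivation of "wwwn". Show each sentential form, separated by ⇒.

S ⇒ wS ⇒ wwS ⇒ wwwS ⇒ wwwn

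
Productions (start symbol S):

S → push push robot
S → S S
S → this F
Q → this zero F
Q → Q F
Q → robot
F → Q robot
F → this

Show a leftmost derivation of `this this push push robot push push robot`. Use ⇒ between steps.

S ⇒ S S   [S → S S]
S S ⇒ this F S   [S → this F]
this F S ⇒ this this S   [F → this]
this this S ⇒ this this S S   [S → S S]
this this S S ⇒ this this push push robot S   [S → push push robot]
this this push push robot S ⇒ this this push push robot push push robot   [S → push push robot]

S ⇒ S S ⇒ this F S ⇒ this this S ⇒ this this S S ⇒ this this push push robot S ⇒ this this push push robot push push robot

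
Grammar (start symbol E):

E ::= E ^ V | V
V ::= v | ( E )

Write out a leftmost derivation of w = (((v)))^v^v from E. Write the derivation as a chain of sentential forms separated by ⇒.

E ⇒ E^V ⇒ E^V^V ⇒ V^V^V ⇒ (E)^V^V ⇒ (V)^V^V ⇒ ((E))^V^V ⇒ ((V))^V^V ⇒ (((E)))^V^V ⇒ (((V)))^V^V ⇒ (((v)))^V^V ⇒ (((v)))^v^V ⇒ (((v)))^v^v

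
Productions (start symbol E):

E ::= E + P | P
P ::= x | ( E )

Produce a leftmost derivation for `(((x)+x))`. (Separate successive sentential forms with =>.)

E => P => (E) => (P) => ((E)) => ((E+P)) => ((P+P)) => (((E)+P)) => (((P)+P)) => (((x)+P)) => (((x)+x))

E => P   [E ::= P]
P => (E)   [P ::= ( E )]
(E) => (P)   [E ::= P]
(P) => ((E))   [P ::= ( E )]
((E)) => ((E+P))   [E ::= E + P]
((E+P)) => ((P+P))   [E ::= P]
((P+P)) => (((E)+P))   [P ::= ( E )]
(((E)+P)) => (((P)+P))   [E ::= P]
(((P)+P)) => (((x)+P))   [P ::= x]
(((x)+P)) => (((x)+x))   [P ::= x]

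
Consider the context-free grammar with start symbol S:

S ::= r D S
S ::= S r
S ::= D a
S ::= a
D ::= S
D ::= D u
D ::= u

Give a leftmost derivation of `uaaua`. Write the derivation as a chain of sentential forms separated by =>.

S=>Da=>Dua=>Sua=>Daua=>Saua=>Daaua=>uaaua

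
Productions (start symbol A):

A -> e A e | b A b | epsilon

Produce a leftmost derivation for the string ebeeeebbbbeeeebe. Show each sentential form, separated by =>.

A => eAe   [A -> e A e]
eAe => ebAbe   [A -> b A b]
ebAbe => ebeAebe   [A -> e A e]
ebeAebe => ebeeAeebe   [A -> e A e]
ebeeAeebe => ebeeeAeeebe   [A -> e A e]
ebeeeAeeebe => ebeeeeAeeeebe   [A -> e A e]
ebeeeeAeeeebe => ebeeeebAbeeeebe   [A -> b A b]
ebeeeebAbeeeebe => ebeeeebbAbbeeeebe   [A -> b A b]
ebeeeebbAbbeeeebe => ebeeeebbbbeeeebe   [A -> epsilon]

A=>eAe=>ebAbe=>ebeAebe=>ebeeAeebe=>ebeeeAeeebe=>ebeeeeAeeeebe=>ebeeeebAbeeeebe=>ebeeeebbAbbeeeebe=>ebeeeebbbbeeeebe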